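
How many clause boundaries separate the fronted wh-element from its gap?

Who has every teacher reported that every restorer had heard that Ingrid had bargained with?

"who" is extracted from the PP object of "bargained".
Boundaries crossed, outermost first: [that], [that] — 2 in total.

2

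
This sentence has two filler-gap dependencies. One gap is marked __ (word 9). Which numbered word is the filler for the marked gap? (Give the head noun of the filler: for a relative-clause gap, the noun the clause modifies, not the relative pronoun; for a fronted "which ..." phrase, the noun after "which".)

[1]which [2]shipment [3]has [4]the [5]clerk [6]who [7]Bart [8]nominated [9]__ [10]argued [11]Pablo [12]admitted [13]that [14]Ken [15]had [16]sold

The marked gap is inside the relative clause, the direct object of "nominated".
Its filler is the head noun "clerk" (via "who"), at word 5.
(The other dependency links word 2 to a gap after word 16.)

5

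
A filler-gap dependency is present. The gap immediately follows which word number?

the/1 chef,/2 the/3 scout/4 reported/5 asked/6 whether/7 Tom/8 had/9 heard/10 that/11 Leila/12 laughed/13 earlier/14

The displaced element is "the chef" (word 2).
It is linked across 1 clause boundary (Ø).
It functions as the subject of "asked", so the gap sits immediately after word 5 ("reported").
Base order: The scout reported that the chef asked whether Tom had heard that Leila laughed earlier.

5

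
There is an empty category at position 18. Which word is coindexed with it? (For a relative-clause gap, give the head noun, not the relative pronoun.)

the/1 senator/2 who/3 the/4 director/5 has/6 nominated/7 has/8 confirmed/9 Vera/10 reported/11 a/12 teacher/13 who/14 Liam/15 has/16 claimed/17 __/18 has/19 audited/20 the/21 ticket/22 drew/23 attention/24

The gap at 18 is the subject of "audited", inside a relative clause.
The relative pronoun is "who" (word 14); it is bound by the head noun immediately before it.
Its filler is the head noun "teacher", at word 13.

13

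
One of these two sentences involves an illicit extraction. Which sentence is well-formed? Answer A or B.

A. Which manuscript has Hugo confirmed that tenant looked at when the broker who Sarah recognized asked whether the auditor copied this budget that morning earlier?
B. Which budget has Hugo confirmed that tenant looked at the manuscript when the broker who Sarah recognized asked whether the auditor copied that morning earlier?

In B, the wh-phrase is extracted from inside an adjunct island (introduced by "when"), which blocks movement.
In A, the extraction path crosses only that-complement boundaries, which are transparent.
So A is grammatical.

A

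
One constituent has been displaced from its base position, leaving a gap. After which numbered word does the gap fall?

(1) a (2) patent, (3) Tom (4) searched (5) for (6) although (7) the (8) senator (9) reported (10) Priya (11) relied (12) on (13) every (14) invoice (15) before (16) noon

The displaced element is "a patent" (word 2).
It functions as the object of the preposition "for" of "searched", so the gap sits immediately after word 5 ("for").
Base order: Tom searched for a patent although the senator reported Priya relied on every invoice before noon.

5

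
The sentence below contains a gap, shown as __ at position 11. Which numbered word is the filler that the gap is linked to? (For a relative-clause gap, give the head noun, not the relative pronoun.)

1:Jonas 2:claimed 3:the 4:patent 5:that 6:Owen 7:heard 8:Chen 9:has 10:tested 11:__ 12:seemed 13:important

4

The gap at 11 is the object of "tested", inside a relative clause.
The relative pronoun is "that" (word 5); it is bound by the head noun immediately before it.
Its filler is the head noun "patent", at word 4.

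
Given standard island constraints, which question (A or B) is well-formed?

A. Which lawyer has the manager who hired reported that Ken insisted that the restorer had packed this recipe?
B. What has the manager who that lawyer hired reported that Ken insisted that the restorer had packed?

B

In A, the wh-phrase is extracted from inside a complex-NP island (relative clause) (introduced by "who"), which blocks movement.
In B, the extraction path crosses only that-complement boundaries, which are transparent.
So B is grammatical.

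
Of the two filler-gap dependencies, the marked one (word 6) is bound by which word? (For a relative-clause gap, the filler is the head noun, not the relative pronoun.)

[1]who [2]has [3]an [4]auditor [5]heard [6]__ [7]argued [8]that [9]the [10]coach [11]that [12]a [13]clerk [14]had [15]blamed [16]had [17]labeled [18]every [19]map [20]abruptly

The marked gap is the subject of "argued".
Its filler is the fronted wh-phrase "who", at word 1.
(The other dependency links word 10 to a gap after word 15.)

1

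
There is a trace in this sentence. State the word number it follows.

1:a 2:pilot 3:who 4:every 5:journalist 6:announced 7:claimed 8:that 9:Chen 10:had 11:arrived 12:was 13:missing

The displaced element is "a pilot" (word 2).
It is linked across 1 clause boundary (Ø).
It functions as the subject of "claimed", so the gap sits immediately after word 6 ("announced").
Base order: Every journalist announced that a pilot claimed that Chen had arrived.

6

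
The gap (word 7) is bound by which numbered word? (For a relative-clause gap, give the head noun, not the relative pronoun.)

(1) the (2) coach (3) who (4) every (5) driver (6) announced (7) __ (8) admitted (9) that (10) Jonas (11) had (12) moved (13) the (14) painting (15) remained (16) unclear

The gap at 7 is the subject of "admitted", inside a relative clause.
The relative pronoun is "who" (word 3); it is bound by the head noun immediately before it.
Its filler is the head noun "coach", at word 2.

2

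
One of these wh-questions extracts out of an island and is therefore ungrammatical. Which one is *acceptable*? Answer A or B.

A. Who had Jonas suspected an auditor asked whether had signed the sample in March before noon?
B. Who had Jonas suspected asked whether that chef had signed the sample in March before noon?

B

In A, the wh-phrase is extracted from inside a wh-island (introduced by "whether"), which blocks movement.
In B, the extraction path crosses only that-complement boundaries, which are transparent.
So B is grammatical.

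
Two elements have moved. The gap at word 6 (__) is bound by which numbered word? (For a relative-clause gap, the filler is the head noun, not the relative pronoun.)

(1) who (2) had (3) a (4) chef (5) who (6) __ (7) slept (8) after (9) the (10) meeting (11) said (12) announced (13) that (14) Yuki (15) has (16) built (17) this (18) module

The marked gap is inside the relative clause, the subject of "slept".
Its filler is the head noun "chef" (via "who"), at word 4.
(The other dependency links word 1 to a gap after word 11.)

4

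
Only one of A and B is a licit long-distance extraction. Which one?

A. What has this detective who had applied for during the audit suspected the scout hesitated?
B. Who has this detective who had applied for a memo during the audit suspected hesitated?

In A, the wh-phrase is extracted from inside a complex-NP island (relative clause) (introduced by "who"), which blocks movement.
In B, the extraction path crosses only that-complement boundaries, which are transparent.
So B is grammatical.

B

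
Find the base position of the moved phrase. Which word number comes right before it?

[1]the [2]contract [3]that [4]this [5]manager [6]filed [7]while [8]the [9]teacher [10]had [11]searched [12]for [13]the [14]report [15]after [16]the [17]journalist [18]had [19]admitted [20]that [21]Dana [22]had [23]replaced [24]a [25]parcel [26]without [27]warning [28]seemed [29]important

The displaced element is "the contract" (word 2).
It functions as the direct object of "filed", so the gap sits immediately after word 6 ("filed").
Base order: This manager filed the contract while the teacher had searched for the report after the journalist had admitted that Dana had replaced a parcel without warning.

6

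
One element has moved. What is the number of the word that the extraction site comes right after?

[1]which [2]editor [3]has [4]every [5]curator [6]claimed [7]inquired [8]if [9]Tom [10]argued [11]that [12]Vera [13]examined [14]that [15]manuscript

The displaced element is "which editor" (word 2).
It is linked across 1 clause boundary (Ø).
It functions as the subject of "inquired", so the gap sits immediately after word 6 ("claimed").
Base order: Every curator has claimed that which editor inquired if Tom argued that Vera examined that manuscript.

6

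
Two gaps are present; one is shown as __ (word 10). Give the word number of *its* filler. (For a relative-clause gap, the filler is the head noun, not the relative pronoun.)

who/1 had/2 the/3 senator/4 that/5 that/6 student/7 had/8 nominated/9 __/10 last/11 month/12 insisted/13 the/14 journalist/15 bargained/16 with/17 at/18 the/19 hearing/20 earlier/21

4

The marked gap is inside the relative clause, the direct object of "nominated".
Its filler is the head noun "senator" (via "that"), at word 4.
(The other dependency links word 1 to a gap after word 17.)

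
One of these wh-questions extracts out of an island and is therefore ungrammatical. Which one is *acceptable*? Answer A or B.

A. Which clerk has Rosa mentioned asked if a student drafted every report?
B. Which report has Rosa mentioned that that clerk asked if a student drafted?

In B, the wh-phrase is extracted from inside a wh-island (introduced by "if"), which blocks movement.
In A, the extraction path crosses only that-complement boundaries, which are transparent.
So A is grammatical.

A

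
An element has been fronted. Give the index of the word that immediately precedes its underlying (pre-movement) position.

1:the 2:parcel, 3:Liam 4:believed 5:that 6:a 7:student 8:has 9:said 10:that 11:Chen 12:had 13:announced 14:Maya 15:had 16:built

16

The displaced element is "the parcel" (word 2).
It is linked across 3 clause boundaries (that → that → Ø).
It functions as the direct object of "built", so the gap sits immediately after word 16 ("built").
Base order: Liam believed that a student has said that Chen had announced Maya had built the parcel.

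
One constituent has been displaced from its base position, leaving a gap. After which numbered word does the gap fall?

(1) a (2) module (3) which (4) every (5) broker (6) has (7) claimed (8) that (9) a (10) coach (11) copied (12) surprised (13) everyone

The displaced element is "a module" (word 2).
It is linked across 1 clause boundary (that).
It functions as the direct object of "copied", so the gap sits immediately after word 11 ("copied").
Base order: Every broker has claimed that a coach copied a module.

11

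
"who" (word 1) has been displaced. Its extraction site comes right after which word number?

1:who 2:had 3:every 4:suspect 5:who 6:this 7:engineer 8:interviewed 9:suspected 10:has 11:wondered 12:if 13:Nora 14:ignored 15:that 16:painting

The displaced element is "who" (word 1).
It is linked across 1 clause boundary (Ø).
It functions as the subject of "wondered", so the gap sits immediately after word 9 ("suspected").
Base order: Every suspect who this engineer interviewed had suspected who has wondered if Nora ignored that painting.

9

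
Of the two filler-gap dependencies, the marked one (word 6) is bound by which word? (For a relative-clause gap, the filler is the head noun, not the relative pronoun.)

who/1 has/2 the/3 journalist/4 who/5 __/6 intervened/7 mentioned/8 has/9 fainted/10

The marked gap is inside the relative clause, the subject of "intervened".
Its filler is the head noun "journalist" (via "who"), at word 4.
(The other dependency links word 1 to a gap after word 8.)

4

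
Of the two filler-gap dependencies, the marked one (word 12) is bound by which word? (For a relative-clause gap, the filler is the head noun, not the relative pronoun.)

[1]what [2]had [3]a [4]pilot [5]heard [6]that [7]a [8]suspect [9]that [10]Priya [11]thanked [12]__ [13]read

The marked gap is inside the relative clause, the direct object of "thanked".
Its filler is the head noun "suspect" (via "that"), at word 8.
(The other dependency links word 1 to a gap after word 13.)

8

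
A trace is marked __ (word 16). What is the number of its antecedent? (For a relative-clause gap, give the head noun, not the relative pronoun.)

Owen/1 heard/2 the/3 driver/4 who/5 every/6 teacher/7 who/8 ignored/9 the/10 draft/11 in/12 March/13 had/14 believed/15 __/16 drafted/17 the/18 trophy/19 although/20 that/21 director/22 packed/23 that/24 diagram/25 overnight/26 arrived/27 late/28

4

The gap at 16 is the subject of "drafted", inside a relative clause.
The relative pronoun is "who" (word 5); it is bound by the head noun immediately before it.
Its filler is the head noun "driver", at word 4.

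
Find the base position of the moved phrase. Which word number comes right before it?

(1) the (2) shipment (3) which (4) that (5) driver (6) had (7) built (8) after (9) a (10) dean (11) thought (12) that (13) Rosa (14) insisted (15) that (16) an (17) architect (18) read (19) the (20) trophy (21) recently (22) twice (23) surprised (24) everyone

7

The displaced element is "the shipment" (word 2).
It functions as the direct object of "built", so the gap sits immediately after word 7 ("built").
Base order: That driver had built the shipment after a dean thought that Rosa insisted that an architect read the trophy recently twice.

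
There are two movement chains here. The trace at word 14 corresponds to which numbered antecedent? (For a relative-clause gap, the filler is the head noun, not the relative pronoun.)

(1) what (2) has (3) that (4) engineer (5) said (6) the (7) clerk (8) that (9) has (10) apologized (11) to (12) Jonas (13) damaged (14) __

1

The marked gap is the direct object of "damaged".
Its filler is the fronted wh-phrase "what", at word 1.
(The other dependency links word 7 to a gap after word 8.)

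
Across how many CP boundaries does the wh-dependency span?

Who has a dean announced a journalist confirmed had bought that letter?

"who" is extracted from the subject of "bought".
Boundaries crossed, outermost first: [Ø], [Ø] — 2 in total.

2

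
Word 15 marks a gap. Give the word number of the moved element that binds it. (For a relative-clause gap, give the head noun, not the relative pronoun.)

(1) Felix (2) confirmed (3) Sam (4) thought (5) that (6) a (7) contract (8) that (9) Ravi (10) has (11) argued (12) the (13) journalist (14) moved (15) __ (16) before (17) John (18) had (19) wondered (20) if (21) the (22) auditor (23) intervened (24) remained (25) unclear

The gap at 15 is the object of "moved", inside a relative clause.
The relative pronoun is "that" (word 8); it is bound by the head noun immediately before it.
Its filler is the head noun "contract", at word 7.

7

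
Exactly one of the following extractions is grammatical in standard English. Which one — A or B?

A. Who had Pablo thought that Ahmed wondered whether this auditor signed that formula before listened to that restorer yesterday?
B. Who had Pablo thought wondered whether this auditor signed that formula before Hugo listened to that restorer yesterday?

B

In A, the wh-phrase is extracted from inside a wh-island (introduced by "whether"), which blocks movement.
In B, the extraction path crosses only that-complement boundaries, which are transparent.
So B is grammatical.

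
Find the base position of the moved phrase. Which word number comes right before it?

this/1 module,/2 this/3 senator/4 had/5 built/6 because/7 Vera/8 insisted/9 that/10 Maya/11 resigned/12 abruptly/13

6

The displaced element is "this module" (word 2).
It functions as the direct object of "built", so the gap sits immediately after word 6 ("built").
Base order: This senator had built this module because Vera insisted that Maya resigned abruptly.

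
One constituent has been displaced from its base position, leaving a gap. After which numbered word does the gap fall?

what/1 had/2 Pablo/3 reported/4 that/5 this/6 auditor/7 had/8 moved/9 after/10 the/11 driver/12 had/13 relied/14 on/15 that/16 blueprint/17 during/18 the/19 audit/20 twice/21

9

The displaced element is "what" (word 1).
It is linked across 1 clause boundary (that).
It functions as the direct object of "moved", so the gap sits immediately after word 9 ("moved").
Base order: Pablo had reported that this auditor had moved what after the driver had relied on that blueprint during the audit twice.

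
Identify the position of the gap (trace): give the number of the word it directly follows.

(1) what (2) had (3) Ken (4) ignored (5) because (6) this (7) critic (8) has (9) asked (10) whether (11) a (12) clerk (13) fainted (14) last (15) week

The displaced element is "what" (word 1).
It functions as the direct object of "ignored", so the gap sits immediately after word 4 ("ignored").
Base order: Ken had ignored what because this critic has asked whether a clerk fainted last week.

4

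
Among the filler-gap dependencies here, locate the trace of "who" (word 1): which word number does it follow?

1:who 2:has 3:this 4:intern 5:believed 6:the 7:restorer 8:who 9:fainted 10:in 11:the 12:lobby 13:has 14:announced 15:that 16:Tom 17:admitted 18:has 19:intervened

17

The displaced element is "who" (word 1).
It is linked across 3 clause boundaries (Ø → that → Ø).
It functions as the subject of "intervened", so the gap sits immediately after word 17 ("admitted").
Base order: This intern has believed the restorer who fainted in the lobby has announced that Tom admitted that who has intervened.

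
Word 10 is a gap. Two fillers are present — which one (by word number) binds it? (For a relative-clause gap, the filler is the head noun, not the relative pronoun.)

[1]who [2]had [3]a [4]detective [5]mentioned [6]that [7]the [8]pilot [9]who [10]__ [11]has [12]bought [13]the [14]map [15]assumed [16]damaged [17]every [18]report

8

The marked gap is inside the relative clause, the subject of "bought".
Its filler is the head noun "pilot" (via "who"), at word 8.
(The other dependency links word 1 to a gap after word 15.)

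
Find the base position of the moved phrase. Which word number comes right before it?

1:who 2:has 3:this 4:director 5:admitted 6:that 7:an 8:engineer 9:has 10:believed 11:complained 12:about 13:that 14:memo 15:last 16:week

The displaced element is "who" (word 1).
It is linked across 2 clause boundaries (that → Ø).
It functions as the subject of "complained", so the gap sits immediately after word 10 ("believed").
Base order: This director has admitted that an engineer has believed who complained about that memo last week.

10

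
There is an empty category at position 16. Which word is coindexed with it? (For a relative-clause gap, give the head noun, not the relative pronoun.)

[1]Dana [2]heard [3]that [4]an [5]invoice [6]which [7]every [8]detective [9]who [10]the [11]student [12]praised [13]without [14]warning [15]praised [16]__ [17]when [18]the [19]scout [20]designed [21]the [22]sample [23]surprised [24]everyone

The gap at 16 is the object of "praised", inside a relative clause.
The relative pronoun is "which" (word 6); it is bound by the head noun immediately before it.
Its filler is the head noun "invoice", at word 5.

5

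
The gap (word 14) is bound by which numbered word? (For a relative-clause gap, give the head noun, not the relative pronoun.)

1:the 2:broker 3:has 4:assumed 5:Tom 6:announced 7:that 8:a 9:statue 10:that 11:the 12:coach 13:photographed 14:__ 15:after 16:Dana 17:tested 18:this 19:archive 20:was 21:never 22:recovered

9

The gap at 14 is the object of "photographed", inside a relative clause.
The relative pronoun is "that" (word 10); it is bound by the head noun immediately before it.
Its filler is the head noun "statue", at word 9.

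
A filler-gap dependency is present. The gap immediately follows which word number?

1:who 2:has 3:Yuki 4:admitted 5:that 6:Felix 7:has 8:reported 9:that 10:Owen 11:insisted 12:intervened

The displaced element is "who" (word 1).
It is linked across 3 clause boundaries (that → that → Ø).
It functions as the subject of "intervened", so the gap sits immediately after word 11 ("insisted").
Base order: Yuki has admitted that Felix has reported that Owen insisted that who intervened.

11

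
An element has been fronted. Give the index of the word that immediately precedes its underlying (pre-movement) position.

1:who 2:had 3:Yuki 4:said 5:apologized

The displaced element is "who" (word 1).
It is linked across 1 clause boundary (Ø).
It functions as the subject of "apologized", so the gap sits immediately after word 4 ("said").
Base order: Yuki had said that who apologized.

4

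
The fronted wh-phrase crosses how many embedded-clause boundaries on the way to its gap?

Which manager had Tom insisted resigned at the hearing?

"which manager" is extracted from the subject of "resigned".
Boundaries crossed, outermost first: [Ø] — 1 in total.

1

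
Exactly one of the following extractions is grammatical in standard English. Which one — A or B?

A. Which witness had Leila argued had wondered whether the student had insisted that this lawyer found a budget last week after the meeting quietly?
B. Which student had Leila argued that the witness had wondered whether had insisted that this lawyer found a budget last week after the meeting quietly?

In B, the wh-phrase is extracted from inside a wh-island (introduced by "whether"), which blocks movement.
In A, the extraction path crosses only that-complement boundaries, which are transparent.
So A is grammatical.

A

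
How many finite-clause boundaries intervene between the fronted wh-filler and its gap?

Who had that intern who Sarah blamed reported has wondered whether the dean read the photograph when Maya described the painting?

1

"who" is extracted from the subject of "wondered".
Boundaries crossed, outermost first: [Ø] — 1 in total.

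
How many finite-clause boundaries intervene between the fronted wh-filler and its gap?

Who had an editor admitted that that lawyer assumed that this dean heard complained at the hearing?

"who" is extracted from the subject of "complained".
Boundaries crossed, outermost first: [that], [that], [Ø] — 3 in total.

3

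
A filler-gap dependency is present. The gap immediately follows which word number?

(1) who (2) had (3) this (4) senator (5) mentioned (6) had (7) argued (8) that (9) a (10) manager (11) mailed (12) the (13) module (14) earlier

5

The displaced element is "who" (word 1).
It is linked across 1 clause boundary (Ø).
It functions as the subject of "argued", so the gap sits immediately after word 5 ("mentioned").
Base order: This senator had mentioned that who had argued that a manager mailed the module earlier.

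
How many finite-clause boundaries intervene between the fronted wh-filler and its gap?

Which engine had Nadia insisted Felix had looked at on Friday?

1

"which engine" is extracted from the PP object of "looked".
Boundaries crossed, outermost first: [Ø] — 1 in total.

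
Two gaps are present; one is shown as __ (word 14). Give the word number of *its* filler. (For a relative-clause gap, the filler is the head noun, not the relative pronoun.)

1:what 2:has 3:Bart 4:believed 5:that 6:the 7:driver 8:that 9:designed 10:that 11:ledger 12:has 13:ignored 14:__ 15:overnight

1

The marked gap is the direct object of "ignored".
Its filler is the fronted wh-phrase "what", at word 1.
(The other dependency links word 7 to a gap after word 8.)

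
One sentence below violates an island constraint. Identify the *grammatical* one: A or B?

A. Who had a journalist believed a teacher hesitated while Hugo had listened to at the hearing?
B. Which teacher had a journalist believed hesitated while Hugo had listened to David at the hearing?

B

In A, the wh-phrase is extracted from inside an adjunct island (introduced by "while"), which blocks movement.
In B, the extraction path crosses only that-complement boundaries, which are transparent.
So B is grammatical.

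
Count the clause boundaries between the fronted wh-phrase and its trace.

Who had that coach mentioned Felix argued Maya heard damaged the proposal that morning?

3

"who" is extracted from the subject of "damaged".
Boundaries crossed, outermost first: [Ø], [Ø], [Ø] — 3 in total.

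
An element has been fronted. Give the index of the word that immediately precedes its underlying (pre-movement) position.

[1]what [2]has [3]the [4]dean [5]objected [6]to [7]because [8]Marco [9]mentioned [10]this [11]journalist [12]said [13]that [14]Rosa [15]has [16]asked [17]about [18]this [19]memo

The displaced element is "what" (word 1).
It functions as the object of the preposition "to" of "objected", so the gap sits immediately after word 6 ("to").
Base order: The dean has objected to what because Marco mentioned this journalist said that Rosa has asked about this memo.

6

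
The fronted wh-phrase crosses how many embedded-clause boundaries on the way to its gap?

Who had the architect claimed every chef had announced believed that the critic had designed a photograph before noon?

2

"who" is extracted from the subject of "believed".
Boundaries crossed, outermost first: [Ø], [Ø] — 2 in total.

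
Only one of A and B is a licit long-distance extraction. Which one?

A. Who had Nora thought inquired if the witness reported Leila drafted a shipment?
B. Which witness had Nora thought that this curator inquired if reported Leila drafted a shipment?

A

In B, the wh-phrase is extracted from inside a wh-island (introduced by "if"), which blocks movement.
In A, the extraction path crosses only that-complement boundaries, which are transparent.
So A is grammatical.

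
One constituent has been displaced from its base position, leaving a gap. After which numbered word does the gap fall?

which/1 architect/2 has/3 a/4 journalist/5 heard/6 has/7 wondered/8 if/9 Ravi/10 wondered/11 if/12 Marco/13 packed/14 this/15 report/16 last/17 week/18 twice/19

6

The displaced element is "which architect" (word 2).
It is linked across 1 clause boundary (Ø).
It functions as the subject of "wondered", so the gap sits immediately after word 6 ("heard").
Base order: A journalist has heard that which architect has wondered if Ravi wondered if Marco packed this report last week twice.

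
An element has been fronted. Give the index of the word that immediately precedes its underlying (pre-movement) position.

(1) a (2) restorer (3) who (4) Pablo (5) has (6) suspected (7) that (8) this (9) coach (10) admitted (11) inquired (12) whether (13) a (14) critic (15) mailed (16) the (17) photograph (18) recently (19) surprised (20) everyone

10

The displaced element is "a restorer" (word 2).
It is linked across 2 clause boundaries (that → Ø).
It functions as the subject of "inquired", so the gap sits immediately after word 10 ("admitted").
Base order: Pablo has suspected that this coach admitted that a restorer inquired whether a critic mailed the photograph recently.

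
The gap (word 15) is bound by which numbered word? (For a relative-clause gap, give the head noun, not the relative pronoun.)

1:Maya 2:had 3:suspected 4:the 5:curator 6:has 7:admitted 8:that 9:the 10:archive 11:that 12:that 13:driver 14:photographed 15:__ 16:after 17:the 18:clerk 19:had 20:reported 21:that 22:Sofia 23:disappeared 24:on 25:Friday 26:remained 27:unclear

The gap at 15 is the object of "photographed", inside a relative clause.
The relative pronoun is "that" (word 11); it is bound by the head noun immediately before it.
Its filler is the head noun "archive", at word 10.

10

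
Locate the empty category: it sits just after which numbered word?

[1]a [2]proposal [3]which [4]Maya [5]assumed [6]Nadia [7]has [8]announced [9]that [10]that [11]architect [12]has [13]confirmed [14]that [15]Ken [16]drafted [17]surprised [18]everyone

16

The displaced element is "a proposal" (word 2).
It is linked across 3 clause boundaries (Ø → that → that).
It functions as the direct object of "drafted", so the gap sits immediately after word 16 ("drafted").
Base order: Maya assumed Nadia has announced that that architect has confirmed that Ken drafted a proposal.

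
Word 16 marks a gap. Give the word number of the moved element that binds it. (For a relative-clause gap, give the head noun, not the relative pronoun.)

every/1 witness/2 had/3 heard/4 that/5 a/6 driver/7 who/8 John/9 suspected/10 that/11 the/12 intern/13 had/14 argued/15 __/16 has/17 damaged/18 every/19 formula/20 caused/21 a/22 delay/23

7

The gap at 16 is the subject of "damaged", inside a relative clause.
The relative pronoun is "who" (word 8); it is bound by the head noun immediately before it.
Its filler is the head noun "driver", at word 7.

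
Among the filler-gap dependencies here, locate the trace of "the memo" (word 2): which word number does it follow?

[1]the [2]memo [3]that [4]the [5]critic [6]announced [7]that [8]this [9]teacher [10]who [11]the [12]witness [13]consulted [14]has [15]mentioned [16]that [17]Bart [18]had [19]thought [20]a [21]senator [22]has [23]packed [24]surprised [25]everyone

The displaced element is "the memo" (word 2).
It is linked across 3 clause boundaries (that → that → Ø).
It functions as the direct object of "packed", so the gap sits immediately after word 23 ("packed").
Base order: The critic announced that this teacher who the witness consulted has mentioned that Bart had thought a senator has packed the memo.

23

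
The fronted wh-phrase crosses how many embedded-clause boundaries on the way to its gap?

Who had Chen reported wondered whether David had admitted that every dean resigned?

1

"who" is extracted from the subject of "wondered".
Boundaries crossed, outermost first: [Ø] — 1 in total.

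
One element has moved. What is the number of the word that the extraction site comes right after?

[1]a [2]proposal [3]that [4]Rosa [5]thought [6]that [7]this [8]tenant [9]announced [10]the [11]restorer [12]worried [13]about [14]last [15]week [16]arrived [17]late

The displaced element is "a proposal" (word 2).
It is linked across 2 clause boundaries (that → Ø).
It functions as the object of the preposition "about" of "worried", so the gap sits immediately after word 13 ("about").
Base order: Rosa thought that this tenant announced the restorer worried about a proposal last week.

13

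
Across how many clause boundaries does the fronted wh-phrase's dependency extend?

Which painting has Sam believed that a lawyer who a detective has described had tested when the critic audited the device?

1

"which painting" is extracted from the object of "tested".
Boundaries crossed, outermost first: [that] — 1 in total.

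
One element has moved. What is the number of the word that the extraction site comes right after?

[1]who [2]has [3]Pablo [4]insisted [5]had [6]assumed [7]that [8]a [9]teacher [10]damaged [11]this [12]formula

The displaced element is "who" (word 1).
It is linked across 1 clause boundary (Ø).
It functions as the subject of "assumed", so the gap sits immediately after word 4 ("insisted").
Base order: Pablo has insisted that who had assumed that a teacher damaged this formula.

4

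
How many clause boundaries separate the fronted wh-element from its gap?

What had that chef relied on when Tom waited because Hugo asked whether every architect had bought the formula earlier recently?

0

"what" originates inside the matrix clause — no clause boundary is crossed.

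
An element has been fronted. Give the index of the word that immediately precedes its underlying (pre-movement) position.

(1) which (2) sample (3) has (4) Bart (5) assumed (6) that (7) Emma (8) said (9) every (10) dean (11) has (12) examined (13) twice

12

The displaced element is "which sample" (word 2).
It is linked across 2 clause boundaries (that → Ø).
It functions as the direct object of "examined", so the gap sits immediately after word 12 ("examined").
Base order: Bart has assumed that Emma said every dean has examined which sample twice.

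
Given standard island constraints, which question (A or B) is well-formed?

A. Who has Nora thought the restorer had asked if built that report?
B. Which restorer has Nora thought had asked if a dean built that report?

In A, the wh-phrase is extracted from inside a wh-island (introduced by "if"), which blocks movement.
In B, the extraction path crosses only that-complement boundaries, which are transparent.
So B is grammatical.

B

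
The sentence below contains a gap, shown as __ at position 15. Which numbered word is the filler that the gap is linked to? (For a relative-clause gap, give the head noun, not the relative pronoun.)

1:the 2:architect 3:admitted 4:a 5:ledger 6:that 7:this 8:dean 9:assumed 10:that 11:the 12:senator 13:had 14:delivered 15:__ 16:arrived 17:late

5

The gap at 15 is the object of "delivered", inside a relative clause.
The relative pronoun is "that" (word 6); it is bound by the head noun immediately before it.
Its filler is the head noun "ledger", at word 5.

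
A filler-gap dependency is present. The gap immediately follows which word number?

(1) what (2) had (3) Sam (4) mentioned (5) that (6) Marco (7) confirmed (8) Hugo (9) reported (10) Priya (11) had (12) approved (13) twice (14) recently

The displaced element is "what" (word 1).
It is linked across 3 clause boundaries (that → Ø → Ø).
It functions as the direct object of "approved", so the gap sits immediately after word 12 ("approved").
Base order: Sam had mentioned that Marco confirmed Hugo reported Priya had approved what twice recently.

12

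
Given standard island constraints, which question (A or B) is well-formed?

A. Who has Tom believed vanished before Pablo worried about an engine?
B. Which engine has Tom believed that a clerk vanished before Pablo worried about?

A

In B, the wh-phrase is extracted from inside an adjunct island (introduced by "before"), which blocks movement.
In A, the extraction path crosses only that-complement boundaries, which are transparent.
So A is grammatical.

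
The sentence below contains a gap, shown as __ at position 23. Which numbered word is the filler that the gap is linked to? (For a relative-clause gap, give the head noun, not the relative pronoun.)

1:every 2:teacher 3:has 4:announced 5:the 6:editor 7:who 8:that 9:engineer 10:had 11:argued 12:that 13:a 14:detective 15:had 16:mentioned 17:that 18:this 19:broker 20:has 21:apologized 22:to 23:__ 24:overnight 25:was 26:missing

6

The gap at 23 is the prepositional object of "apologized", inside a relative clause.
The relative pronoun is "who" (word 7); it is bound by the head noun immediately before it.
Its filler is the head noun "editor", at word 6.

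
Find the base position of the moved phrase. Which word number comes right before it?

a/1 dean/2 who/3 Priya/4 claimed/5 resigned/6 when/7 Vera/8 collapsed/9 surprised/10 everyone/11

The displaced element is "a dean" (word 2).
It is linked across 1 clause boundary (Ø).
It functions as the subject of "resigned", so the gap sits immediately after word 5 ("claimed").
Base order: Priya claimed a dean resigned when Vera collapsed.

5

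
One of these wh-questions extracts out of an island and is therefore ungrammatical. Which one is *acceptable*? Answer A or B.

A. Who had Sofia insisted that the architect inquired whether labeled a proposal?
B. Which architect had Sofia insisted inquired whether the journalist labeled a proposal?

B

In A, the wh-phrase is extracted from inside a wh-island (introduced by "whether"), which blocks movement.
In B, the extraction path crosses only that-complement boundaries, which are transparent.
So B is grammatical.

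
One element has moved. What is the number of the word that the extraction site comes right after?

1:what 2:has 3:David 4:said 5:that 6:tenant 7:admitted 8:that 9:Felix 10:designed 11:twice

10

The displaced element is "what" (word 1).
It is linked across 2 clause boundaries (Ø → that).
It functions as the direct object of "designed", so the gap sits immediately after word 10 ("designed").
Base order: David has said that tenant admitted that Felix designed what twice.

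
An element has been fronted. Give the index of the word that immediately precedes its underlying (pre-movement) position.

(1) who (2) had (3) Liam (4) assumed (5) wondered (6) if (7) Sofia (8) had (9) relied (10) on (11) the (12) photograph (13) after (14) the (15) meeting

4

The displaced element is "who" (word 1).
It is linked across 1 clause boundary (Ø).
It functions as the subject of "wondered", so the gap sits immediately after word 4 ("assumed").
Base order: Liam had assumed who wondered if Sofia had relied on the photograph after the meeting.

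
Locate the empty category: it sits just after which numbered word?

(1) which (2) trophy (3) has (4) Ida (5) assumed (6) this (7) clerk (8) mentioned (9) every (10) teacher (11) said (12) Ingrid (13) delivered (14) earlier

13

The displaced element is "which trophy" (word 2).
It is linked across 3 clause boundaries (Ø → Ø → Ø).
It functions as the direct object of "delivered", so the gap sits immediately after word 13 ("delivered").
Base order: Ida has assumed this clerk mentioned every teacher said Ingrid delivered which trophy earlier.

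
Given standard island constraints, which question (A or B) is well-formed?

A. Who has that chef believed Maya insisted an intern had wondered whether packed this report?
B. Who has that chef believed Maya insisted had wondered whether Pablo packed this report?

In A, the wh-phrase is extracted from inside a wh-island (introduced by "whether"), which blocks movement.
In B, the extraction path crosses only that-complement boundaries, which are transparent.
So B is grammatical.

B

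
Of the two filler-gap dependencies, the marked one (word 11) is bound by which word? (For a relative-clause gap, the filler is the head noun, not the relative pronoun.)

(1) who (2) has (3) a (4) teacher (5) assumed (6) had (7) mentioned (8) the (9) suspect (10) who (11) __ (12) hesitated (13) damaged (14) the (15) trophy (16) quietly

The marked gap is inside the relative clause, the subject of "hesitated".
Its filler is the head noun "suspect" (via "who"), at word 9.
(The other dependency links word 1 to a gap after word 5.)

9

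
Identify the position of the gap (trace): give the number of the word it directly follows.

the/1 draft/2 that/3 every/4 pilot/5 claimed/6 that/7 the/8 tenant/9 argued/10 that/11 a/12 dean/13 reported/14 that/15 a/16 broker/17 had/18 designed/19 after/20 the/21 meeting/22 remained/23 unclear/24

19

The displaced element is "the draft" (word 2).
It is linked across 3 clause boundaries (that → that → that).
It functions as the direct object of "designed", so the gap sits immediately after word 19 ("designed").
Base order: Every pilot claimed that the tenant argued that a dean reported that a broker had designed the draft after the meeting.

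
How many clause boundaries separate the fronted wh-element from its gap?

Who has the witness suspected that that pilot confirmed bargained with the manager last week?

"who" is extracted from the subject of "bargained".
Boundaries crossed, outermost first: [that], [Ø] — 2 in total.

2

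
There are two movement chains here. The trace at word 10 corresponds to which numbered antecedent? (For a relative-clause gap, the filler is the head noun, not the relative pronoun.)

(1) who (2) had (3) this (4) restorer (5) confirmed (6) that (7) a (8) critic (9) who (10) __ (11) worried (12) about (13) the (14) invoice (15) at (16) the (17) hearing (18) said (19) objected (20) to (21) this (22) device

8

The marked gap is inside the relative clause, the subject of "worried".
Its filler is the head noun "critic" (via "who"), at word 8.
(The other dependency links word 1 to a gap after word 18.)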